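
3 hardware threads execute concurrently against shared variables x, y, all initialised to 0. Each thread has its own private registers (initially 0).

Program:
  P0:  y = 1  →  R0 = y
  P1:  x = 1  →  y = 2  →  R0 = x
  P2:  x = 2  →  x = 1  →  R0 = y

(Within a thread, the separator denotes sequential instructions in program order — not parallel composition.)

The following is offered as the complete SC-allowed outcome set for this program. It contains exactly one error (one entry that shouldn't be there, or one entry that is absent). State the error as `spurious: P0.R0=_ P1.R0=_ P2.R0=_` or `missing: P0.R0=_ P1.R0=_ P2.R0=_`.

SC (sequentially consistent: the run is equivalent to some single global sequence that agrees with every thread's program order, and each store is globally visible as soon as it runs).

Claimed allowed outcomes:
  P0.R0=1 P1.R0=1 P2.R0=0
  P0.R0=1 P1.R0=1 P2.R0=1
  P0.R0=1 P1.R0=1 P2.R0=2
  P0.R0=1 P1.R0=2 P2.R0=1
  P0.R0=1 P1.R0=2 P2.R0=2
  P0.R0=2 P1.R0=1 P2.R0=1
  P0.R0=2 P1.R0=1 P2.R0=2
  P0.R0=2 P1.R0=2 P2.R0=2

missing: P0.R0=2 P1.R0=1 P2.R0=0

outcome vector order: (P0.R0,P1.R0,P2.R0)
SC: 9 outcomes — {(1,1,0), (1,1,1), (1,1,2), (1,2,1), (1,2,2), (2,1,0), (2,1,1), (2,1,2), (2,2,2)}
SC∖claimed = {(2,1,0)}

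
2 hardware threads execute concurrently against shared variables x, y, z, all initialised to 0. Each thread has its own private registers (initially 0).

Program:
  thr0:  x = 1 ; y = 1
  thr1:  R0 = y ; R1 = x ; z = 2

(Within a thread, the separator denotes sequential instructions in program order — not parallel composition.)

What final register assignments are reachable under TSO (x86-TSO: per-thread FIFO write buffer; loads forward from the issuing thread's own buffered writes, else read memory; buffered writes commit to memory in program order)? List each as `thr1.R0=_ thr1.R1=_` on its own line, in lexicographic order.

thr1.R0=0 thr1.R1=0
thr1.R0=0 thr1.R1=1
thr1.R0=1 thr1.R1=1

outcome vector order: (thr1.R0,thr1.R1)
|TSO outcomes| = 3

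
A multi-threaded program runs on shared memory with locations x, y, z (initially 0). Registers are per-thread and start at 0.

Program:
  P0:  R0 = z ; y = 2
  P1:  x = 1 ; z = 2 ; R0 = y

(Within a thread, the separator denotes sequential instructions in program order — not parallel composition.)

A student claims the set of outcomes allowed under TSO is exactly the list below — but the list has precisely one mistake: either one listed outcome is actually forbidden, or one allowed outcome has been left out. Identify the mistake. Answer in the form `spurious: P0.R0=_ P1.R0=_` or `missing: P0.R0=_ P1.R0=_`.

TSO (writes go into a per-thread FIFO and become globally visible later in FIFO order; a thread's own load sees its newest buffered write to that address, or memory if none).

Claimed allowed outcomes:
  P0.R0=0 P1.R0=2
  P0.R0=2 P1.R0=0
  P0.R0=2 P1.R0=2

missing: P0.R0=0 P1.R0=0

outcome vector order: (P0.R0,P1.R0)
[TSO] allowed = {0/0; 0/2; 2/0; 2/2}
TSO∖claimed = {0/0}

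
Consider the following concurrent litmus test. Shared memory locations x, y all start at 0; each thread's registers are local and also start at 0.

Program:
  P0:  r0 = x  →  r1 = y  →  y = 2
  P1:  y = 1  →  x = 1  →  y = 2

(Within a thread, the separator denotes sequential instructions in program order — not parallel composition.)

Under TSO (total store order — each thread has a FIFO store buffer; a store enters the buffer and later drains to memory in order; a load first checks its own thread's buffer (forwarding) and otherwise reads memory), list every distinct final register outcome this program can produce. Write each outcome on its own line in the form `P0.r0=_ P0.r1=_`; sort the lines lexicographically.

outcome vector order: (P0.r0,P0.r1)
|TSO outcomes| = 5

P0.r0=0 P0.r1=0
P0.r0=0 P0.r1=1
P0.r0=0 P0.r1=2
P0.r0=1 P0.r1=1
P0.r0=1 P0.r1=2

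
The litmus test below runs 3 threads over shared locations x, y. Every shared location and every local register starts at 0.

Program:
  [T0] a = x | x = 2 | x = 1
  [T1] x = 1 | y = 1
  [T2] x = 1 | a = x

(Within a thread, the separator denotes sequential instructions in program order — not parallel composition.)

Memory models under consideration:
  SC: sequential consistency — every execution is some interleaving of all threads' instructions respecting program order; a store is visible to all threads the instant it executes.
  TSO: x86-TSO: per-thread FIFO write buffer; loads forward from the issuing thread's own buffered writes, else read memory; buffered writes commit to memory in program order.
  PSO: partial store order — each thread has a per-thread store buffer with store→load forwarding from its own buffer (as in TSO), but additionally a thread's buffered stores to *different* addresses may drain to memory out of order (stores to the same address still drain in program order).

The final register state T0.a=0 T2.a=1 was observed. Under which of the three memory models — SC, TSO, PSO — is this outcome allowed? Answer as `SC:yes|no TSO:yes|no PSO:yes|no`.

SC:yes TSO:yes PSO:yes

outcome vector order: (T0.a,T2.a)
SC: 4 outcomes — {01, 02, 11, 12}
TSO: 4 outcomes — {01, 02, 11, 12}
PSO: 4 outcomes — {01, 02, 11, 12}
target 01 ∈ {SC,TSO,PSO}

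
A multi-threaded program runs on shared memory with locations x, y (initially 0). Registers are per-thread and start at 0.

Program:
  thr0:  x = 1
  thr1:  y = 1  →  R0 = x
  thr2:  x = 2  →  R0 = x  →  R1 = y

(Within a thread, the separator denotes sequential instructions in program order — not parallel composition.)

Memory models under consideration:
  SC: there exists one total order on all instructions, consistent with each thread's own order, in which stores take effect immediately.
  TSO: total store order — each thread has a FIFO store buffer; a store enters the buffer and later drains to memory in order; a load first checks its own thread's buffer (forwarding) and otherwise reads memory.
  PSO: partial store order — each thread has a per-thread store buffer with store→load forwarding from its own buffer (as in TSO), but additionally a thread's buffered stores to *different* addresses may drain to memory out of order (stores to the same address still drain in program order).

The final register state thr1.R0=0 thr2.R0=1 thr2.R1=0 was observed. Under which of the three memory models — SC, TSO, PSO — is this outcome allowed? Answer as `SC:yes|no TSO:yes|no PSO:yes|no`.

outcome vector order: (thr1.R0,thr2.R0,thr2.R1)
SC (9): (0,1,1), (0,2,1), (1,1,0), (1,1,1), (1,2,0), (1,2,1), (2,1,1), (2,2,0), (2,2,1)
TSO (12): (0,1,0), (0,1,1), (0,2,0), (0,2,1), (1,1,0), (1,1,1), (1,2,0), (1,2,1), (2,1,0), (2,1,1), (2,2,0), (2,2,1)
PSO (12): (0,1,0), (0,1,1), (0,2,0), (0,2,1), (1,1,0), (1,1,1), (1,2,0), (1,2,1), (2,1,0), (2,1,1), (2,2,0), (2,2,1)
target (0,1,0) ∈ {TSO,PSO}

SC:no TSO:yes PSO:yes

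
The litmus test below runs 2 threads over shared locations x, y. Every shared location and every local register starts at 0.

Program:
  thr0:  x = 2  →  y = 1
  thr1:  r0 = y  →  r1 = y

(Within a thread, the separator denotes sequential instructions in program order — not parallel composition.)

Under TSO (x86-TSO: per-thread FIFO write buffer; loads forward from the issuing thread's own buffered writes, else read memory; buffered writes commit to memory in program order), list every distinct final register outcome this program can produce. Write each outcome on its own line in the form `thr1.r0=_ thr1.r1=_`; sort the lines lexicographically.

thr1.r0=0 thr1.r1=0
thr1.r0=0 thr1.r1=1
thr1.r0=1 thr1.r1=1

outcome vector order: (thr1.r0,thr1.r1)
|TSO outcomes| = 3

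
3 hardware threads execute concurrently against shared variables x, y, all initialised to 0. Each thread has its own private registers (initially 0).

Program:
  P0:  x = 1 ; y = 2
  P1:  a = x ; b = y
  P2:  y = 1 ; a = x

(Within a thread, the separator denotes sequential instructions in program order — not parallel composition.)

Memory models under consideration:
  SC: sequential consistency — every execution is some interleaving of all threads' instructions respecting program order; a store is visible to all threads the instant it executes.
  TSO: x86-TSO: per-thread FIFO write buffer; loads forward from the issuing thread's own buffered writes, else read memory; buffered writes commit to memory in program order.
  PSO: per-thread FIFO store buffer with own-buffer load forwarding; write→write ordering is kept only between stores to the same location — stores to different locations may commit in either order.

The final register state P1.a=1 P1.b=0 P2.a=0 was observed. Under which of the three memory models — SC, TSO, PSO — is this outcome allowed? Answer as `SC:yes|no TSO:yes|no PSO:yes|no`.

SC:no TSO:yes PSO:yes

outcome vector order: (P1.a,P1.b,P2.a)
SC (11): 0/0/0 0/0/1 0/1/0 0/1/1 0/2/0 0/2/1 1/0/1 1/1/0 1/1/1 1/2/0 1/2/1
TSO (12): 0/0/0 0/0/1 0/1/0 0/1/1 0/2/0 0/2/1 1/0/0 1/0/1 1/1/0 1/1/1 1/2/0 1/2/1
PSO (12): 0/0/0 0/0/1 0/1/0 0/1/1 0/2/0 0/2/1 1/0/0 1/0/1 1/1/0 1/1/1 1/2/0 1/2/1
target 1/0/0 ∈ {TSO,PSO}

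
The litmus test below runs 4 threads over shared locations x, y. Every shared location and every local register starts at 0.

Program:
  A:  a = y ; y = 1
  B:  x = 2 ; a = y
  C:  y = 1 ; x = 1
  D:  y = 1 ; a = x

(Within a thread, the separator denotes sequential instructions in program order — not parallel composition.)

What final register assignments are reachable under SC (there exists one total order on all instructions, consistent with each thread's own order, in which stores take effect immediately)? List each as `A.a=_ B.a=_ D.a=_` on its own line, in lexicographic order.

A.a=0 B.a=0 D.a=1
A.a=0 B.a=0 D.a=2
A.a=0 B.a=1 D.a=0
A.a=0 B.a=1 D.a=1
A.a=0 B.a=1 D.a=2
A.a=1 B.a=0 D.a=1
A.a=1 B.a=0 D.a=2
A.a=1 B.a=1 D.a=0
A.a=1 B.a=1 D.a=1
A.a=1 B.a=1 D.a=2

outcome vector order: (A.a,B.a,D.a)
|SC outcomes| = 10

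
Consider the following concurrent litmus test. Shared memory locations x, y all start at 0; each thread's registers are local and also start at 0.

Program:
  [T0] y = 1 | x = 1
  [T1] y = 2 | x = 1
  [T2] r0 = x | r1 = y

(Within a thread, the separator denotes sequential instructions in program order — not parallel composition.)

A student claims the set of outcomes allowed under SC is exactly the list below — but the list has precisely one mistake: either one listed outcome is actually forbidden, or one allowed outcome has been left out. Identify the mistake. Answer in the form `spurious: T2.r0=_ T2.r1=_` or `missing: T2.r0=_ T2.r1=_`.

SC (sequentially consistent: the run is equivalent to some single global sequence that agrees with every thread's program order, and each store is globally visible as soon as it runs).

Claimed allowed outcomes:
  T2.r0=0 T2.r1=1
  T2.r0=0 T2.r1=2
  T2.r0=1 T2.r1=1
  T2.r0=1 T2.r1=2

outcome vector order: (T2.r0,T2.r1)
under SC → (0,0); (0,1); (0,2); (1,1); (1,2)
SC∖claimed = {(0,0)}

missing: T2.r0=0 T2.r1=0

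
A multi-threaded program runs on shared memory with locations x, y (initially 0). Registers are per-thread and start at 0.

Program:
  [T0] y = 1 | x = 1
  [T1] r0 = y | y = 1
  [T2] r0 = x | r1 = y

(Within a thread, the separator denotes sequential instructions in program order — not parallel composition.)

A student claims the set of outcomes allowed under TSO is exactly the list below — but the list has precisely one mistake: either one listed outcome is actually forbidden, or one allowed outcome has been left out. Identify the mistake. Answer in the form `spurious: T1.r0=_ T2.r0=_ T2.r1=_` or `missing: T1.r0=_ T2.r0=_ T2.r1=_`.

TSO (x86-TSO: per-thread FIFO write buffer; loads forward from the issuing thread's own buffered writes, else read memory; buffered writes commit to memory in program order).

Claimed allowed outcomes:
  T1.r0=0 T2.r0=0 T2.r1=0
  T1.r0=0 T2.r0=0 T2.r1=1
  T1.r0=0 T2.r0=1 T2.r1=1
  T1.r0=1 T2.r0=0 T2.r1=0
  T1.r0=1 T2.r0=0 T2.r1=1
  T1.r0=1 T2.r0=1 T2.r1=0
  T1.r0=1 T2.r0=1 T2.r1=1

spurious: T1.r0=1 T2.r0=1 T2.r1=0

outcome vector order: (T1.r0,T2.r0,T2.r1)
under TSO → <0 0 0>; <0 0 1>; <0 1 1>; <1 0 0>; <1 0 1>; <1 1 1>
claimed∖TSO = {<1 1 0>}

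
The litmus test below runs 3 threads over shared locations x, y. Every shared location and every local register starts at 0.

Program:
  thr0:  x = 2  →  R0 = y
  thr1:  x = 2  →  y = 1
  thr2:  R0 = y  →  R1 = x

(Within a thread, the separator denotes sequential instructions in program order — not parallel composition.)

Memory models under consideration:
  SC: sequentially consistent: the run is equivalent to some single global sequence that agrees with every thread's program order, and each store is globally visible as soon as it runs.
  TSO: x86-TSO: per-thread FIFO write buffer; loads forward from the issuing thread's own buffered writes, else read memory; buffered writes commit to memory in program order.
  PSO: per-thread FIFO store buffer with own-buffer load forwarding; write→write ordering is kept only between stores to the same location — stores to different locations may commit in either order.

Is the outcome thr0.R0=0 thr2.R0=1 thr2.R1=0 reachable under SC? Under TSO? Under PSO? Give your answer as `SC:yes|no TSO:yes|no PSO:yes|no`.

outcome vector order: (thr0.R0,thr2.R0,thr2.R1)
[SC] allowed = {(0,0,0), (0,0,2), (0,1,2), (1,0,0), (1,0,2), (1,1,2)}
[TSO] allowed = {(0,0,0), (0,0,2), (0,1,2), (1,0,0), (1,0,2), (1,1,2)}
[PSO] allowed = {(0,0,0), (0,0,2), (0,1,0), (0,1,2), (1,0,0), (1,0,2), (1,1,0), (1,1,2)}
target (0,1,0) ∈ {PSO}

SC:no TSO:no PSO:yes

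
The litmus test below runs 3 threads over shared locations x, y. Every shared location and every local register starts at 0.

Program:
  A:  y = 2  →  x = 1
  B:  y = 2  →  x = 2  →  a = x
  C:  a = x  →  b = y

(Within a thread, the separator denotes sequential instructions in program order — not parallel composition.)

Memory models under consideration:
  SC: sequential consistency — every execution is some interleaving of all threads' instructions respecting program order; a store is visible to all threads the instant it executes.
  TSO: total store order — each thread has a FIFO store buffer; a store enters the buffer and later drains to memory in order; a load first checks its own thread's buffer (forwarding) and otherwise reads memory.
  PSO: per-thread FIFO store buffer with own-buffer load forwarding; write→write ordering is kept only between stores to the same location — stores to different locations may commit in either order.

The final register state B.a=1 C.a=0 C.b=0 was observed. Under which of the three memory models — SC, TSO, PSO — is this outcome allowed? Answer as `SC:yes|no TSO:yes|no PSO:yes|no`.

SC:yes TSO:yes PSO:yes

outcome vector order: (B.a,C.a,C.b)
SC: 8 outcomes — {(1,0,0); (1,0,2); (1,1,2); (1,2,2); (2,0,0); (2,0,2); (2,1,2); (2,2,2)}
TSO: 8 outcomes — {(1,0,0); (1,0,2); (1,1,2); (1,2,2); (2,0,0); (2,0,2); (2,1,2); (2,2,2)}
PSO: 12 outcomes — {(1,0,0); (1,0,2); (1,1,0); (1,1,2); (1,2,0); (1,2,2); (2,0,0); (2,0,2); (2,1,0); (2,1,2); (2,2,0); (2,2,2)}
target (1,0,0) ∈ {SC,TSO,PSO}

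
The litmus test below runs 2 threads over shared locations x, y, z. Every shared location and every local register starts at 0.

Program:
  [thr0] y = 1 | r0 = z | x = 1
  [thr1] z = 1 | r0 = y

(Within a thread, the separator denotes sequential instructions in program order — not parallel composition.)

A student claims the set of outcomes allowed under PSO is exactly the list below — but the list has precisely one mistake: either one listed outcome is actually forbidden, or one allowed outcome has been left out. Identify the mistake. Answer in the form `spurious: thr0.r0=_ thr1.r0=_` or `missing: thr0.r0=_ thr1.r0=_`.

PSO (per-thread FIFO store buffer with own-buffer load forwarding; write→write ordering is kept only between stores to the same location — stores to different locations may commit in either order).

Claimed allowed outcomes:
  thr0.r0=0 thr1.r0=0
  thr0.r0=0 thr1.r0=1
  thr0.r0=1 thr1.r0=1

outcome vector order: (thr0.r0,thr1.r0)
PSO (4): (0,0); (0,1); (1,0); (1,1)
PSO∖claimed = {(1,0)}

missing: thr0.r0=1 thr1.r0=0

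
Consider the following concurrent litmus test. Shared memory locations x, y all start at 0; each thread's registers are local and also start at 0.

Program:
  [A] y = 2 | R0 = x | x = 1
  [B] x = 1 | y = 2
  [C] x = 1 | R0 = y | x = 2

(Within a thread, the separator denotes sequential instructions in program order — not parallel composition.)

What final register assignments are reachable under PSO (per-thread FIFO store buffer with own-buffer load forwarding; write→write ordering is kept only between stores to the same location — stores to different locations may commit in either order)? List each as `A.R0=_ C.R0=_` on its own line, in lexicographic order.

outcome vector order: (A.R0,C.R0)
|PSO outcomes| = 6

A.R0=0 C.R0=0
A.R0=0 C.R0=2
A.R0=1 C.R0=0
A.R0=1 C.R0=2
A.R0=2 C.R0=0
A.R0=2 C.R0=2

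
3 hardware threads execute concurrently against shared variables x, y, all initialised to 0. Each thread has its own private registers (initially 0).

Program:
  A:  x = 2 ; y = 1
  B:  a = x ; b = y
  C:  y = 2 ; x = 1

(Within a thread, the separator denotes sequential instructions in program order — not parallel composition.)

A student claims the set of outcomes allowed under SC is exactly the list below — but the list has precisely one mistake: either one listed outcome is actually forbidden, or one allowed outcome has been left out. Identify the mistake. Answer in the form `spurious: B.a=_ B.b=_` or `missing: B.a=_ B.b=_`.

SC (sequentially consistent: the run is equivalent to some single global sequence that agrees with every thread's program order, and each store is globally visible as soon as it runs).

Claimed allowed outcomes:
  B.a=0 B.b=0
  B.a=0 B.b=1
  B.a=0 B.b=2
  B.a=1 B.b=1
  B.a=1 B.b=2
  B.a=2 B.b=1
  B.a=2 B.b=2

outcome vector order: (B.a,B.b)
SC (8): 00 01 02 11 12 20 21 22
SC∖claimed = {20}

missing: B.a=2 B.b=0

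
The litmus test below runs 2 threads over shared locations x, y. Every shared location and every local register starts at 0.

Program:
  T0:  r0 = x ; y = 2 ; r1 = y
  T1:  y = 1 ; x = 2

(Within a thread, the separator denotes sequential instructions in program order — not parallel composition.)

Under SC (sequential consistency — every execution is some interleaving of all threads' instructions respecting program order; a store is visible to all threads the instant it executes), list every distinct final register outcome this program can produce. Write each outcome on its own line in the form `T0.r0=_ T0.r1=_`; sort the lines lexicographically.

T0.r0=0 T0.r1=1
T0.r0=0 T0.r1=2
T0.r0=2 T0.r1=2

outcome vector order: (T0.r0,T0.r1)
|SC outcomes| = 3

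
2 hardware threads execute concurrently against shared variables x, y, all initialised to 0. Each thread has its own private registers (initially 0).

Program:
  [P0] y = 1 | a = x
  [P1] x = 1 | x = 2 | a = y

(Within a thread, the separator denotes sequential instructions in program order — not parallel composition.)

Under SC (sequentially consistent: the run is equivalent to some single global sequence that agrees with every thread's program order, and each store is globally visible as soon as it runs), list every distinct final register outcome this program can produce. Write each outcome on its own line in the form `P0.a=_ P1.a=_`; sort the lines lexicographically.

outcome vector order: (P0.a,P1.a)
|SC outcomes| = 4

P0.a=0 P1.a=1
P0.a=1 P1.a=1
P0.a=2 P1.a=0
P0.a=2 P1.a=1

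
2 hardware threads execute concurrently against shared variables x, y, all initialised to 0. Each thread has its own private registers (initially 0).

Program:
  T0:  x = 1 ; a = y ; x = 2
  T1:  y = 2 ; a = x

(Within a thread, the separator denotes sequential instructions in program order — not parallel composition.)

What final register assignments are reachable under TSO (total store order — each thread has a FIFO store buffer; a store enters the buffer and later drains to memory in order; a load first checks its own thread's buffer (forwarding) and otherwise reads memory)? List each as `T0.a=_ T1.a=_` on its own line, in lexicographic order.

T0.a=0 T1.a=0
T0.a=0 T1.a=1
T0.a=0 T1.a=2
T0.a=2 T1.a=0
T0.a=2 T1.a=1
T0.a=2 T1.a=2

outcome vector order: (T0.a,T1.a)
|TSO outcomes| = 6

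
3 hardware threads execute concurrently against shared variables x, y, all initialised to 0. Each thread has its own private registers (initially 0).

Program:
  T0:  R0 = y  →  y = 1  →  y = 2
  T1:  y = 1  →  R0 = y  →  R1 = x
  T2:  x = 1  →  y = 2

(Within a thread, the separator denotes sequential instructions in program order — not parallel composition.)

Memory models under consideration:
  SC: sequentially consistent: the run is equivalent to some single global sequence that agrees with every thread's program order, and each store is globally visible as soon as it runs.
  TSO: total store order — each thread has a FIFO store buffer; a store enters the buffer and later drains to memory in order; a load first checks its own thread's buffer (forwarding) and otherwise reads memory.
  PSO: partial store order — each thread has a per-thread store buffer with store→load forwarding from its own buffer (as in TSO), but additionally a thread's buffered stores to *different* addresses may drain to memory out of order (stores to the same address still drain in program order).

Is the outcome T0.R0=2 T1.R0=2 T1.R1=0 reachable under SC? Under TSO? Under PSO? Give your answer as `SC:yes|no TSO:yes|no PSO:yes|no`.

SC:no TSO:no PSO:yes

outcome vector order: (T0.R0,T1.R0,T1.R1)
[SC] allowed = {(0,1,0), (0,1,1), (0,2,0), (0,2,1), (1,1,0), (1,1,1), (1,2,0), (1,2,1), (2,1,0), (2,1,1), (2,2,1)}
[TSO] allowed = {(0,1,0), (0,1,1), (0,2,0), (0,2,1), (1,1,0), (1,1,1), (1,2,0), (1,2,1), (2,1,0), (2,1,1), (2,2,1)}
[PSO] allowed = {(0,1,0), (0,1,1), (0,2,0), (0,2,1), (1,1,0), (1,1,1), (1,2,0), (1,2,1), (2,1,0), (2,1,1), (2,2,0), (2,2,1)}
target (2,2,0) ∈ {PSO}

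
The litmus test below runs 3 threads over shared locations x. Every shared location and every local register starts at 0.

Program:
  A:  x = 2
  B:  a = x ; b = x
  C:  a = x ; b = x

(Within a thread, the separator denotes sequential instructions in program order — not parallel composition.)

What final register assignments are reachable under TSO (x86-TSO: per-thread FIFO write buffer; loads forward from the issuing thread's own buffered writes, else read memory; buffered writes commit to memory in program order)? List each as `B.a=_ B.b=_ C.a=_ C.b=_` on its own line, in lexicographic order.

B.a=0 B.b=0 C.a=0 C.b=0
B.a=0 B.b=0 C.a=0 C.b=2
B.a=0 B.b=0 C.a=2 C.b=2
B.a=0 B.b=2 C.a=0 C.b=0
B.a=0 B.b=2 C.a=0 C.b=2
B.a=0 B.b=2 C.a=2 C.b=2
B.a=2 B.b=2 C.a=0 C.b=0
B.a=2 B.b=2 C.a=0 C.b=2
B.a=2 B.b=2 C.a=2 C.b=2

outcome vector order: (B.a,B.b,C.a,C.b)
|TSO outcomes| = 9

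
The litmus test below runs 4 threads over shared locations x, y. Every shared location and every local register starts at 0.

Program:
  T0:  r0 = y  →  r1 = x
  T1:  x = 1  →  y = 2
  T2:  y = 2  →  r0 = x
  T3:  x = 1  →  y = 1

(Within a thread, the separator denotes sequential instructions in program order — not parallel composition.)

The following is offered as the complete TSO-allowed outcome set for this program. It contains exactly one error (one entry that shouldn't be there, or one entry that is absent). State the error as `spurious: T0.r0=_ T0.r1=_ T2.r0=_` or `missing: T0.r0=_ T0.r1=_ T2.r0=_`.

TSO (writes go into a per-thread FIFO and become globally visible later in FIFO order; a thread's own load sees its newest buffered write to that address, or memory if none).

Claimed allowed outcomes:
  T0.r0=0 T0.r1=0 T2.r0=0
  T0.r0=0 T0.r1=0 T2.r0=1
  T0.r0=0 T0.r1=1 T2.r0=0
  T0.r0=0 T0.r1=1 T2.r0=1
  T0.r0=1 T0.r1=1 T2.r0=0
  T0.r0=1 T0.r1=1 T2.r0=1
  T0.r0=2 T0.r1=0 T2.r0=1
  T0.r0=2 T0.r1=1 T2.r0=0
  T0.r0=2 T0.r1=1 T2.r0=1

outcome vector order: (T0.r0,T0.r1,T2.r0)
TSO (10): 0/0/0 0/0/1 0/1/0 0/1/1 1/1/0 1/1/1 2/0/0 2/0/1 2/1/0 2/1/1
TSO∖claimed = {2/0/0}

missing: T0.r0=2 T0.r1=0 T2.r0=0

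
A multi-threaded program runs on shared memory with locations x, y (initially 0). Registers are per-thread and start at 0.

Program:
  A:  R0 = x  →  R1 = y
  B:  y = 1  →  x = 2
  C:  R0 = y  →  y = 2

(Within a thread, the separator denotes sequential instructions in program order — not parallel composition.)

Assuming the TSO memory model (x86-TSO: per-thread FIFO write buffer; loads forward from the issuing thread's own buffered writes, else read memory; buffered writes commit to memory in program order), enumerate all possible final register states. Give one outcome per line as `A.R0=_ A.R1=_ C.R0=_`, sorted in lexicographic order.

outcome vector order: (A.R0,A.R1,C.R0)
|TSO outcomes| = 10

A.R0=0 A.R1=0 C.R0=0
A.R0=0 A.R1=0 C.R0=1
A.R0=0 A.R1=1 C.R0=0
A.R0=0 A.R1=1 C.R0=1
A.R0=0 A.R1=2 C.R0=0
A.R0=0 A.R1=2 C.R0=1
A.R0=2 A.R1=1 C.R0=0
A.R0=2 A.R1=1 C.R0=1
A.R0=2 A.R1=2 C.R0=0
A.R0=2 A.R1=2 C.R0=1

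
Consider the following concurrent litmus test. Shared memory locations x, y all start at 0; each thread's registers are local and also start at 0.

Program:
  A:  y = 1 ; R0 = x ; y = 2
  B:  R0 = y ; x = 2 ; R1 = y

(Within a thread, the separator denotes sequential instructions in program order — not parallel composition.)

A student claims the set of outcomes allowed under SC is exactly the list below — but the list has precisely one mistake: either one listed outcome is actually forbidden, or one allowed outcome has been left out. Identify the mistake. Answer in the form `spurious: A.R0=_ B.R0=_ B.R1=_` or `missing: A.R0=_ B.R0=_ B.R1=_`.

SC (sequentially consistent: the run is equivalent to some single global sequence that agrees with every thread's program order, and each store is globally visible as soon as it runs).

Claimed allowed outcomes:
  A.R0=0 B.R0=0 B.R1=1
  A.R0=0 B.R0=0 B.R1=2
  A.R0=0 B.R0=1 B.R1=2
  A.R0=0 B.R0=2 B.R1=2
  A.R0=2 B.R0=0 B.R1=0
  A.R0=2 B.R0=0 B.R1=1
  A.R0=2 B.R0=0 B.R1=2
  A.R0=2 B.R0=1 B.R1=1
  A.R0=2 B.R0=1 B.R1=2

missing: A.R0=0 B.R0=1 B.R1=1

outcome vector order: (A.R0,B.R0,B.R1)
[SC] allowed = {<0 0 1> <0 0 2> <0 1 1> <0 1 2> <0 2 2> <2 0 0> <2 0 1> <2 0 2> <2 1 1> <2 1 2>}
SC∖claimed = {<0 1 1>}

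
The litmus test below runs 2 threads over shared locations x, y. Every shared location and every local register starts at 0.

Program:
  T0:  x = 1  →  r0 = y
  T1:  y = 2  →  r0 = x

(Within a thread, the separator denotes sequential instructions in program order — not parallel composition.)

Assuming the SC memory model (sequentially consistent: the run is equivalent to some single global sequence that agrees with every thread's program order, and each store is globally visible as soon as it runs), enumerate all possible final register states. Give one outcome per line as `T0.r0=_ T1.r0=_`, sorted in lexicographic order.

outcome vector order: (T0.r0,T1.r0)
|SC outcomes| = 3

T0.r0=0 T1.r0=1
T0.r0=2 T1.r0=0
T0.r0=2 T1.r0=1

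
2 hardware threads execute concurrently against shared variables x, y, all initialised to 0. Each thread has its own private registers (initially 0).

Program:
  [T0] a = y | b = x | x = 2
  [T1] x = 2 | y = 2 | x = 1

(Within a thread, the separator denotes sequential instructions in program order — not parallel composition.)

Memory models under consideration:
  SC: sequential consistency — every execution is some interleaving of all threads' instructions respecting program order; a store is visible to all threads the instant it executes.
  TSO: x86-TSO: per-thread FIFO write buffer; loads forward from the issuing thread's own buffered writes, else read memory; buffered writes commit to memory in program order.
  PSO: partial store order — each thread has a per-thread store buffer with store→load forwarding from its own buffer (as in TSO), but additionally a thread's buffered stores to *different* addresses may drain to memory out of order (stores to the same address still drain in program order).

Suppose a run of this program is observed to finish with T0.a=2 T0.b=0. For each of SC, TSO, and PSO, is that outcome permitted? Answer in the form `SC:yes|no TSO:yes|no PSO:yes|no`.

SC:no TSO:no PSO:yes

outcome vector order: (T0.a,T0.b)
SC (5): 0/0 0/1 0/2 2/1 2/2
TSO (5): 0/0 0/1 0/2 2/1 2/2
PSO (6): 0/0 0/1 0/2 2/0 2/1 2/2
target 2/0 ∈ {PSO}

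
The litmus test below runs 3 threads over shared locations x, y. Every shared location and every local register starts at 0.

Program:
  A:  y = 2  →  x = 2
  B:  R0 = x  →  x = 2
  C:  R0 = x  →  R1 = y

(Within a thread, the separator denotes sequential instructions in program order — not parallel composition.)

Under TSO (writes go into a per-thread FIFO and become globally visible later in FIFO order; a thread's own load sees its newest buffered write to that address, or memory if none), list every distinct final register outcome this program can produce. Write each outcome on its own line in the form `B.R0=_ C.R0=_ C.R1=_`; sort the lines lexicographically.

B.R0=0 C.R0=0 C.R1=0
B.R0=0 C.R0=0 C.R1=2
B.R0=0 C.R0=2 C.R1=0
B.R0=0 C.R0=2 C.R1=2
B.R0=2 C.R0=0 C.R1=0
B.R0=2 C.R0=0 C.R1=2
B.R0=2 C.R0=2 C.R1=2

outcome vector order: (B.R0,C.R0,C.R1)
|TSO outcomes| = 7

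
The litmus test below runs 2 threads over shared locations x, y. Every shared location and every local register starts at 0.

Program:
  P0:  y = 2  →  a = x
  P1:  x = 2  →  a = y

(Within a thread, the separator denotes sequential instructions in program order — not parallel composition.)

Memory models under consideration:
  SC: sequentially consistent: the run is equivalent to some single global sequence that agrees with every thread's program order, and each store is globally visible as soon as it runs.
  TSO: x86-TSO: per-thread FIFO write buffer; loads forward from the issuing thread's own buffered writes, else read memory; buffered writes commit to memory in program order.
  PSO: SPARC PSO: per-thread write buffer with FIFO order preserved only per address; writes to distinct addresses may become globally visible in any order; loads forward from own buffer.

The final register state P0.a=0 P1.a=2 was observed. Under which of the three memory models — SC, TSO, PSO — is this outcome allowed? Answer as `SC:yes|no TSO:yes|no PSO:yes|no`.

outcome vector order: (P0.a,P1.a)
SC (3): (0,2); (2,0); (2,2)
TSO (4): (0,0); (0,2); (2,0); (2,2)
PSO (4): (0,0); (0,2); (2,0); (2,2)
target (0,2) ∈ {SC,TSO,PSO}

SC:yes TSO:yes PSO:yes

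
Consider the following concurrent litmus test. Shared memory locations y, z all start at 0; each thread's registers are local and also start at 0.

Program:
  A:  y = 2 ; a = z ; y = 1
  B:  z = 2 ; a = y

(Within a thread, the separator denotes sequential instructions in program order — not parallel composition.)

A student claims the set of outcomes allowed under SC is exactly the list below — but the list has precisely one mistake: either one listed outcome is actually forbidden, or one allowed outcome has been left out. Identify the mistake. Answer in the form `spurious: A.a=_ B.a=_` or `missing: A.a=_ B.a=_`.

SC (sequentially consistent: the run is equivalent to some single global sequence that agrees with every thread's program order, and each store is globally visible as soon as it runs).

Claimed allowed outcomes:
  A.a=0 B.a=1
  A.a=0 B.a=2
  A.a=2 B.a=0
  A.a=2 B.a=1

missing: A.a=2 B.a=2

outcome vector order: (A.a,B.a)
SC (5): 0/1, 0/2, 2/0, 2/1, 2/2
SC∖claimed = {2/2}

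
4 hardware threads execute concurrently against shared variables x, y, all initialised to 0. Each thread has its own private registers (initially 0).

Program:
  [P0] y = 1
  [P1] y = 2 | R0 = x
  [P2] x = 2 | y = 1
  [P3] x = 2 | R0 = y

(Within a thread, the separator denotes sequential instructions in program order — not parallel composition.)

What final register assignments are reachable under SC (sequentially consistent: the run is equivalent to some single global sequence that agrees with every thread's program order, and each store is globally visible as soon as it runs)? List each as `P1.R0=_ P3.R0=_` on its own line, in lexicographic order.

outcome vector order: (P1.R0,P3.R0)
|SC outcomes| = 5

P1.R0=0 P3.R0=1
P1.R0=0 P3.R0=2
P1.R0=2 P3.R0=0
P1.R0=2 P3.R0=1
P1.R0=2 P3.R0=2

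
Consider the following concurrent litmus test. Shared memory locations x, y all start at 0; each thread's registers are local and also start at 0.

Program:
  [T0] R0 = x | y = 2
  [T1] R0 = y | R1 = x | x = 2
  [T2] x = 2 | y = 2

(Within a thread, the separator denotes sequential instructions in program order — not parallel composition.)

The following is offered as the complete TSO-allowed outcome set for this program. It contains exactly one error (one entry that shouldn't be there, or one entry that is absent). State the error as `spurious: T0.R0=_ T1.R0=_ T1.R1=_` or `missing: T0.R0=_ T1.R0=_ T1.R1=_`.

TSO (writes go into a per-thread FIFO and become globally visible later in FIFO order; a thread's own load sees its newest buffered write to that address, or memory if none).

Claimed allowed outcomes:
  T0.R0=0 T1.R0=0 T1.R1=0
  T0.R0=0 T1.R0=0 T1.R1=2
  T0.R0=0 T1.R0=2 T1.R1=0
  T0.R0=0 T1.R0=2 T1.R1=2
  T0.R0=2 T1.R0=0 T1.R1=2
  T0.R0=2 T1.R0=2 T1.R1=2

outcome vector order: (T0.R0,T1.R0,T1.R1)
TSO: 7 outcomes — {0/0/0, 0/0/2, 0/2/0, 0/2/2, 2/0/0, 2/0/2, 2/2/2}
TSO∖claimed = {2/0/0}

missing: T0.R0=2 T1.R0=0 T1.R1=0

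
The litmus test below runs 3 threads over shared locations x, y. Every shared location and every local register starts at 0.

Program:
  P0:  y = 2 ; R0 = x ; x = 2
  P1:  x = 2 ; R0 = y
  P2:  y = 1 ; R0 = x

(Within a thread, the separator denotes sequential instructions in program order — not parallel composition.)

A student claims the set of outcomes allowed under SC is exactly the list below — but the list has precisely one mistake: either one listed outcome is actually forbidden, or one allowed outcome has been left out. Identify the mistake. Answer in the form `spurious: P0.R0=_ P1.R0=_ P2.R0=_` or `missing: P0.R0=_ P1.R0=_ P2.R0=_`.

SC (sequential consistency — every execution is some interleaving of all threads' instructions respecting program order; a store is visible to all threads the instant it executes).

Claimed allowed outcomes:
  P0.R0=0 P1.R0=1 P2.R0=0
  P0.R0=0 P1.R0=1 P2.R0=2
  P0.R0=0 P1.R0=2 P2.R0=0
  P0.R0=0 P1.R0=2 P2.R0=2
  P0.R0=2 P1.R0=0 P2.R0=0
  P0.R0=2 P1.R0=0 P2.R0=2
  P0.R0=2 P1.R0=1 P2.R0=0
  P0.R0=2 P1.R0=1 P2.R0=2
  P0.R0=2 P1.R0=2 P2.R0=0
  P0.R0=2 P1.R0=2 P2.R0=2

spurious: P0.R0=2 P1.R0=0 P2.R0=0

outcome vector order: (P0.R0,P1.R0,P2.R0)
SC (9): <0 1 0>; <0 1 2>; <0 2 0>; <0 2 2>; <2 0 2>; <2 1 0>; <2 1 2>; <2 2 0>; <2 2 2>
claimed∖SC = {<2 0 0>}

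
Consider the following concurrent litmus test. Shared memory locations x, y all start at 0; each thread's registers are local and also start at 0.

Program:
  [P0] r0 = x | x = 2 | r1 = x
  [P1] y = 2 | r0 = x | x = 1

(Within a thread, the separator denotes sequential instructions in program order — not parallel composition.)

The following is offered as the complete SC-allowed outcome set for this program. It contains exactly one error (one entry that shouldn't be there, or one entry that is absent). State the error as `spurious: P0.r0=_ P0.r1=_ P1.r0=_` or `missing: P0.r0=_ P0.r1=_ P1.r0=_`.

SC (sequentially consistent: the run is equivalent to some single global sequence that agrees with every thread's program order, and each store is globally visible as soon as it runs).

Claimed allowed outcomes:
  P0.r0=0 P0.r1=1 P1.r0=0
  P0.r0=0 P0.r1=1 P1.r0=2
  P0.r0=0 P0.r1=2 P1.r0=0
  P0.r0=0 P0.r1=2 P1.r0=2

missing: P0.r0=1 P0.r1=2 P1.r0=0

outcome vector order: (P0.r0,P0.r1,P1.r0)
under SC → <0 1 0>, <0 1 2>, <0 2 0>, <0 2 2>, <1 2 0>
SC∖claimed = {<1 2 0>}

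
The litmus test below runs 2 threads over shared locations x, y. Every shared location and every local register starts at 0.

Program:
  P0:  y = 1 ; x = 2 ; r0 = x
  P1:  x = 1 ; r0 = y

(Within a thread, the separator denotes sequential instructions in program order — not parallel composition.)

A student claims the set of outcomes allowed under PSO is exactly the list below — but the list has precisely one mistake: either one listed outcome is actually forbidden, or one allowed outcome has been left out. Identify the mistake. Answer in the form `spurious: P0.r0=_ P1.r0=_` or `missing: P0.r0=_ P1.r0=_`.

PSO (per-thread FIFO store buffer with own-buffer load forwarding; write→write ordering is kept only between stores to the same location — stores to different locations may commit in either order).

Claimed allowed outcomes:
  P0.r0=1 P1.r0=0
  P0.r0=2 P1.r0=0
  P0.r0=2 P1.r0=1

missing: P0.r0=1 P1.r0=1

outcome vector order: (P0.r0,P1.r0)
PSO: 4 outcomes — {(1,0), (1,1), (2,0), (2,1)}
PSO∖claimed = {(1,1)}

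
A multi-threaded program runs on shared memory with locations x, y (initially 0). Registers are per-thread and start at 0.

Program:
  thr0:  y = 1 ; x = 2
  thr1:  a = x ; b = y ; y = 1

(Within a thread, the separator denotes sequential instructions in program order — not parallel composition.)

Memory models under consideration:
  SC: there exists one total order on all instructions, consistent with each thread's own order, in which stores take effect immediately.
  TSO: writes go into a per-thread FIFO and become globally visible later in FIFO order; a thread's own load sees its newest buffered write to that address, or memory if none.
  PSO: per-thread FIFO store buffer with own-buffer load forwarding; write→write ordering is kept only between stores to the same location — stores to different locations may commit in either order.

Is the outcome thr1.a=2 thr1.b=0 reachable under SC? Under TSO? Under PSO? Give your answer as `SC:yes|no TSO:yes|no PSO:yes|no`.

SC:no TSO:no PSO:yes

outcome vector order: (thr1.a,thr1.b)
under SC → 0/0; 0/1; 2/1
under TSO → 0/0; 0/1; 2/1
under PSO → 0/0; 0/1; 2/0; 2/1
target 2/0 ∈ {PSO}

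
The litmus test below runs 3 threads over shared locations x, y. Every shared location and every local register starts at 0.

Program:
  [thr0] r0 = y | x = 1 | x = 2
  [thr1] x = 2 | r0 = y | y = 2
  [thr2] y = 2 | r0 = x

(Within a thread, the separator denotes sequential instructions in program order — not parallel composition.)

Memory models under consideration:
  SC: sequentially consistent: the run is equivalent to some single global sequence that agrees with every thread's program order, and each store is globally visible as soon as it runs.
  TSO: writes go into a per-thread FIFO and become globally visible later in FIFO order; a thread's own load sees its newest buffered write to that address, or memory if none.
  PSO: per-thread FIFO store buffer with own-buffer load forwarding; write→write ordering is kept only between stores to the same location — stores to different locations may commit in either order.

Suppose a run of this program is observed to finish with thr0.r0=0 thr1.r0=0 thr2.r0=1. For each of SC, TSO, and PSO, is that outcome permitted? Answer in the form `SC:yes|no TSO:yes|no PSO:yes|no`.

outcome vector order: (thr0.r0,thr1.r0,thr2.r0)
under SC → 0/0/1, 0/0/2, 0/2/0, 0/2/1, 0/2/2, 2/0/1, 2/0/2, 2/2/0, 2/2/1, 2/2/2
under TSO → 0/0/0, 0/0/1, 0/0/2, 0/2/0, 0/2/1, 0/2/2, 2/0/0, 2/0/1, 2/0/2, 2/2/0, 2/2/1, 2/2/2
under PSO → 0/0/0, 0/0/1, 0/0/2, 0/2/0, 0/2/1, 0/2/2, 2/0/0, 2/0/1, 2/0/2, 2/2/0, 2/2/1, 2/2/2
target 0/0/1 ∈ {SC,TSO,PSO}

SC:yes TSO:yes PSO:yes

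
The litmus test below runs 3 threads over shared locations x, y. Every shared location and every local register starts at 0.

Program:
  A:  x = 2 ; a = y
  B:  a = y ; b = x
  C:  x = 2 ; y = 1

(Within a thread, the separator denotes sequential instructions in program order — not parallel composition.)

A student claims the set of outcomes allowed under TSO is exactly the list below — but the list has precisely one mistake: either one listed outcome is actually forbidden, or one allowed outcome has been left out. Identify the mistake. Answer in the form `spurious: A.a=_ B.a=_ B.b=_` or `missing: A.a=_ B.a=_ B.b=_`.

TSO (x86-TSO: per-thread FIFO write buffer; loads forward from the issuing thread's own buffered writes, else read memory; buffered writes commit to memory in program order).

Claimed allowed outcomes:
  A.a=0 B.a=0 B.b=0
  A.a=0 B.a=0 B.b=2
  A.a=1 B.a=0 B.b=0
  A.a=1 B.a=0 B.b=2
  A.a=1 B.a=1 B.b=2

outcome vector order: (A.a,B.a,B.b)
[TSO] allowed = {0/0/0 0/0/2 0/1/2 1/0/0 1/0/2 1/1/2}
TSO∖claimed = {0/1/2}

missing: A.a=0 B.a=1 B.b=2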